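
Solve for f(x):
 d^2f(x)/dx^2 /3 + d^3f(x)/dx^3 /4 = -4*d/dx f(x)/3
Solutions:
 f(x) = C1 + (C2*sin(2*sqrt(11)*x/3) + C3*cos(2*sqrt(11)*x/3))*exp(-2*x/3)


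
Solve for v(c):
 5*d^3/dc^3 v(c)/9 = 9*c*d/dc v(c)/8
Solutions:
 v(c) = C1 + Integral(C2*airyai(3*3^(1/3)*5^(2/3)*c/10) + C3*airybi(3*3^(1/3)*5^(2/3)*c/10), c)


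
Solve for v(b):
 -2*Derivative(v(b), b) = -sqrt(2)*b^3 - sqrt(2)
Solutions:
 v(b) = C1 + sqrt(2)*b^4/8 + sqrt(2)*b/2


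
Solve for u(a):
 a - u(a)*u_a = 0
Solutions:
 u(a) = -sqrt(C1 + a^2)
 u(a) = sqrt(C1 + a^2)


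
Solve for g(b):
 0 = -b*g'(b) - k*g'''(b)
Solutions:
 g(b) = C1 + Integral(C2*airyai(b*(-1/k)^(1/3)) + C3*airybi(b*(-1/k)^(1/3)), b)


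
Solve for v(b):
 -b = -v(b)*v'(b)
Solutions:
 v(b) = -sqrt(C1 + b^2)
 v(b) = sqrt(C1 + b^2)


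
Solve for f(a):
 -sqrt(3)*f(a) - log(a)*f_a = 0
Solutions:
 f(a) = C1*exp(-sqrt(3)*li(a))


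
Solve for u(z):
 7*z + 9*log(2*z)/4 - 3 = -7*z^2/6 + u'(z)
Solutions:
 u(z) = C1 + 7*z^3/18 + 7*z^2/2 + 9*z*log(z)/4 - 21*z/4 + 9*z*log(2)/4


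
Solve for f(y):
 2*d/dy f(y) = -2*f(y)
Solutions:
 f(y) = C1*exp(-y)


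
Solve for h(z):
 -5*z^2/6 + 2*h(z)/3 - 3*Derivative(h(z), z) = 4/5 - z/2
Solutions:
 h(z) = C1*exp(2*z/9) + 5*z^2/4 + 21*z/2 + 969/20


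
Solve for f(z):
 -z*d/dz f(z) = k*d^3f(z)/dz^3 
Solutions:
 f(z) = C1 + Integral(C2*airyai(z*(-1/k)^(1/3)) + C3*airybi(z*(-1/k)^(1/3)), z)


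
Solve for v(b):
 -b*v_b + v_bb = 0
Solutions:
 v(b) = C1 + C2*erfi(sqrt(2)*b/2)


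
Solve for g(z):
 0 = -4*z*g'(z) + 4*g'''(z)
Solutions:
 g(z) = C1 + Integral(C2*airyai(z) + C3*airybi(z), z)


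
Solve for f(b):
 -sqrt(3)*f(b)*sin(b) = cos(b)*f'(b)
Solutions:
 f(b) = C1*cos(b)^(sqrt(3))


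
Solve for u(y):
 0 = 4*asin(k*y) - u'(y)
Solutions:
 u(y) = C1 + 4*Piecewise((y*asin(k*y) + sqrt(-k^2*y^2 + 1)/k, Ne(k, 0)), (0, True))


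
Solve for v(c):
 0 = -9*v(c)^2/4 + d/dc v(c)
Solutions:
 v(c) = -4/(C1 + 9*c)


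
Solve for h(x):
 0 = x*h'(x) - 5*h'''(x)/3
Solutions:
 h(x) = C1 + Integral(C2*airyai(3^(1/3)*5^(2/3)*x/5) + C3*airybi(3^(1/3)*5^(2/3)*x/5), x)


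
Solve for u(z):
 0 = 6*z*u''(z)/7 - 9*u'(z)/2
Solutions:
 u(z) = C1 + C2*z^(25/4)


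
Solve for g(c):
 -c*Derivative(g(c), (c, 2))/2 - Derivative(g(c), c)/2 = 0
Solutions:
 g(c) = C1 + C2*log(c)


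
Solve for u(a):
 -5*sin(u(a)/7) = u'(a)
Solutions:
 5*a + 7*log(cos(u(a)/7) - 1)/2 - 7*log(cos(u(a)/7) + 1)/2 = C1


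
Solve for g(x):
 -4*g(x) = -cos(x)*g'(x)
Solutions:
 g(x) = C1*(sin(x)^2 + 2*sin(x) + 1)/(sin(x)^2 - 2*sin(x) + 1)


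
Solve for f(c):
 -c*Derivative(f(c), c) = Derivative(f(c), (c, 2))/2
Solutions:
 f(c) = C1 + C2*erf(c)


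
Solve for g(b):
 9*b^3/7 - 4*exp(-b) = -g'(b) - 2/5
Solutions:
 g(b) = C1 - 9*b^4/28 - 2*b/5 - 4*exp(-b)


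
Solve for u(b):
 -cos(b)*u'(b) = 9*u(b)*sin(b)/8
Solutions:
 u(b) = C1*cos(b)^(9/8)


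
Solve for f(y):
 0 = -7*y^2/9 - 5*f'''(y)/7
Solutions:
 f(y) = C1 + C2*y + C3*y^2 - 49*y^5/2700


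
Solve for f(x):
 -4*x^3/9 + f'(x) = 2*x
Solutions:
 f(x) = C1 + x^4/9 + x^2


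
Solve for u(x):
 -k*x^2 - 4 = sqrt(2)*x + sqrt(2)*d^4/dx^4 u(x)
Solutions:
 u(x) = C1 + C2*x + C3*x^2 + C4*x^3 - sqrt(2)*k*x^6/720 - x^5/120 - sqrt(2)*x^4/12


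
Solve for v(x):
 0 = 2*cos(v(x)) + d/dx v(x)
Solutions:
 v(x) = pi - asin((C1 + exp(4*x))/(C1 - exp(4*x)))
 v(x) = asin((C1 + exp(4*x))/(C1 - exp(4*x)))


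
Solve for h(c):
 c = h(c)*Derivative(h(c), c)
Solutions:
 h(c) = -sqrt(C1 + c^2)
 h(c) = sqrt(C1 + c^2)


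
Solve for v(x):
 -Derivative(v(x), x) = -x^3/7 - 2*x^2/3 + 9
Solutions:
 v(x) = C1 + x^4/28 + 2*x^3/9 - 9*x


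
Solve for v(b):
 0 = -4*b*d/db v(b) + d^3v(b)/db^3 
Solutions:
 v(b) = C1 + Integral(C2*airyai(2^(2/3)*b) + C3*airybi(2^(2/3)*b), b)


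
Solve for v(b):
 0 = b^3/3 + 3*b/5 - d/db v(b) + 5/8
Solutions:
 v(b) = C1 + b^4/12 + 3*b^2/10 + 5*b/8


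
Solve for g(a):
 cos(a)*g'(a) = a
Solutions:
 g(a) = C1 + Integral(a/cos(a), a)


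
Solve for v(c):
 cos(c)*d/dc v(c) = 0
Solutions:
 v(c) = C1


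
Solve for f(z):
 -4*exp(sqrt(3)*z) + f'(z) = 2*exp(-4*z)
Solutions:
 f(z) = C1 + 4*sqrt(3)*exp(sqrt(3)*z)/3 - exp(-4*z)/2


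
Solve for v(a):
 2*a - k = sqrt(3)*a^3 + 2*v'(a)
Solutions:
 v(a) = C1 - sqrt(3)*a^4/8 + a^2/2 - a*k/2


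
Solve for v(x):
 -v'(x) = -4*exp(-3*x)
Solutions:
 v(x) = C1 - 4*exp(-3*x)/3


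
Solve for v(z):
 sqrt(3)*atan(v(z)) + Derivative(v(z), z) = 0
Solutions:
 Integral(1/atan(_y), (_y, v(z))) = C1 - sqrt(3)*z


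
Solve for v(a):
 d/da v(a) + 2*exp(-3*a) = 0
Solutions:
 v(a) = C1 + 2*exp(-3*a)/3


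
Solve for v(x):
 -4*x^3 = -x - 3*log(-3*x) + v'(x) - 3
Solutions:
 v(x) = C1 - x^4 + x^2/2 + 3*x*log(-x) + 3*x*log(3)


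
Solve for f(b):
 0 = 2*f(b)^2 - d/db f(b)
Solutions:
 f(b) = -1/(C1 + 2*b)


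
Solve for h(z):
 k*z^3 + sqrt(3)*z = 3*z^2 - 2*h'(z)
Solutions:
 h(z) = C1 - k*z^4/8 + z^3/2 - sqrt(3)*z^2/4


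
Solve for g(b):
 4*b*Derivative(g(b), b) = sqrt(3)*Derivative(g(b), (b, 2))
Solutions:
 g(b) = C1 + C2*erfi(sqrt(2)*3^(3/4)*b/3)


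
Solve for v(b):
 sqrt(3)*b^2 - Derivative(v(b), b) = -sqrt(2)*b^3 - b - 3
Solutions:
 v(b) = C1 + sqrt(2)*b^4/4 + sqrt(3)*b^3/3 + b^2/2 + 3*b


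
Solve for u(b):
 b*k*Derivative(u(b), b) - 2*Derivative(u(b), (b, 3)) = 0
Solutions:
 u(b) = C1 + Integral(C2*airyai(2^(2/3)*b*k^(1/3)/2) + C3*airybi(2^(2/3)*b*k^(1/3)/2), b)


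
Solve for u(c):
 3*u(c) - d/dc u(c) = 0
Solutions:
 u(c) = C1*exp(3*c)


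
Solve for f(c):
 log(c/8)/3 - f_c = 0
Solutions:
 f(c) = C1 + c*log(c)/3 - c*log(2) - c/3


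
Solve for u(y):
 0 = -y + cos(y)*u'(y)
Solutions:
 u(y) = C1 + Integral(y/cos(y), y)


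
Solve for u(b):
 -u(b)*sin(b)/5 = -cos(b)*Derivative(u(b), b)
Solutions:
 u(b) = C1/cos(b)^(1/5)


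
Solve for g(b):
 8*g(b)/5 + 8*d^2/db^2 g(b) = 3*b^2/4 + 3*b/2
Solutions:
 g(b) = C1*sin(sqrt(5)*b/5) + C2*cos(sqrt(5)*b/5) + 15*b^2/32 + 15*b/16 - 75/16


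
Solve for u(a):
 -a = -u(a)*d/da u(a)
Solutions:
 u(a) = -sqrt(C1 + a^2)
 u(a) = sqrt(C1 + a^2)


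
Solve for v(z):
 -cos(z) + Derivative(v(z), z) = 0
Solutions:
 v(z) = C1 + sin(z)


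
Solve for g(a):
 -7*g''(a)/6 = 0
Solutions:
 g(a) = C1 + C2*a


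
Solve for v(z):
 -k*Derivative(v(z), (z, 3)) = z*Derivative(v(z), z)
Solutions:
 v(z) = C1 + Integral(C2*airyai(z*(-1/k)^(1/3)) + C3*airybi(z*(-1/k)^(1/3)), z)


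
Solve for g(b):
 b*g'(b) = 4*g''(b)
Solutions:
 g(b) = C1 + C2*erfi(sqrt(2)*b/4)


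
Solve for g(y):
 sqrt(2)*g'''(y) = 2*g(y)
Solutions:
 g(y) = C3*exp(2^(1/6)*y) + (C1*sin(2^(1/6)*sqrt(3)*y/2) + C2*cos(2^(1/6)*sqrt(3)*y/2))*exp(-2^(1/6)*y/2)


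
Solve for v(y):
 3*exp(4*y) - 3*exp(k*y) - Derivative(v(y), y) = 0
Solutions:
 v(y) = C1 + 3*exp(4*y)/4 - 3*exp(k*y)/k


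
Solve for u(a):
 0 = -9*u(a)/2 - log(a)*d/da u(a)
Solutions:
 u(a) = C1*exp(-9*li(a)/2)


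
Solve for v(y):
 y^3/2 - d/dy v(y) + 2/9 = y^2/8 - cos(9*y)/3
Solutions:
 v(y) = C1 + y^4/8 - y^3/24 + 2*y/9 + sin(9*y)/27


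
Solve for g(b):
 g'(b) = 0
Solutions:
 g(b) = C1


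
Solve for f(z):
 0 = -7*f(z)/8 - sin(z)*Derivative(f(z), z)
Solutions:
 f(z) = C1*(cos(z) + 1)^(7/16)/(cos(z) - 1)^(7/16)


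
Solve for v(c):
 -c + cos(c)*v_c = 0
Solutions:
 v(c) = C1 + Integral(c/cos(c), c)


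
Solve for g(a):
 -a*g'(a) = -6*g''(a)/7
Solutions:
 g(a) = C1 + C2*erfi(sqrt(21)*a/6)


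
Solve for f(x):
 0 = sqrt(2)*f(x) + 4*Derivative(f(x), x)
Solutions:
 f(x) = C1*exp(-sqrt(2)*x/4)


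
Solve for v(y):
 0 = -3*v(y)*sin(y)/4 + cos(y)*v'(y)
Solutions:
 v(y) = C1/cos(y)^(3/4)


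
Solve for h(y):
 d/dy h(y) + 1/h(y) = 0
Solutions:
 h(y) = -sqrt(C1 - 2*y)
 h(y) = sqrt(C1 - 2*y)


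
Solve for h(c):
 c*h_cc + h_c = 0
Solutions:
 h(c) = C1 + C2*log(c)


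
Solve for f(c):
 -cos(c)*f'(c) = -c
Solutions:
 f(c) = C1 + Integral(c/cos(c), c)


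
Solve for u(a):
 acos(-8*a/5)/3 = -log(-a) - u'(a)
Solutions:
 u(a) = C1 - a*log(-a) - a*acos(-8*a/5)/3 + a - sqrt(25 - 64*a^2)/24


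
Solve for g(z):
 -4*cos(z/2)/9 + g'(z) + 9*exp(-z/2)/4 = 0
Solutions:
 g(z) = C1 + 8*sin(z/2)/9 + 9*exp(-z/2)/2


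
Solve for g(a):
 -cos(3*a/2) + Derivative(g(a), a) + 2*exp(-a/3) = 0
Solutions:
 g(a) = C1 + 2*sin(3*a/2)/3 + 6*exp(-a/3)


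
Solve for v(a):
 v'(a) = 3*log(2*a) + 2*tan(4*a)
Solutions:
 v(a) = C1 + 3*a*log(a) - 3*a + 3*a*log(2) - log(cos(4*a))/2


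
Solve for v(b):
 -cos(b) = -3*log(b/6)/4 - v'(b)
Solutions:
 v(b) = C1 - 3*b*log(b)/4 + 3*b/4 + 3*b*log(6)/4 + sin(b)


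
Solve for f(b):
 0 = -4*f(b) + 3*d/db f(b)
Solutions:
 f(b) = C1*exp(4*b/3)


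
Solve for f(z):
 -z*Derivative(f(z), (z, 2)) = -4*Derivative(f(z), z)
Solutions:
 f(z) = C1 + C2*z^5


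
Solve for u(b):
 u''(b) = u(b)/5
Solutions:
 u(b) = C1*exp(-sqrt(5)*b/5) + C2*exp(sqrt(5)*b/5)


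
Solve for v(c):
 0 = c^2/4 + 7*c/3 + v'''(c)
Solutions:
 v(c) = C1 + C2*c + C3*c^2 - c^5/240 - 7*c^4/72


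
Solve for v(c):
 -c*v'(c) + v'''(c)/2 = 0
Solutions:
 v(c) = C1 + Integral(C2*airyai(2^(1/3)*c) + C3*airybi(2^(1/3)*c), c)


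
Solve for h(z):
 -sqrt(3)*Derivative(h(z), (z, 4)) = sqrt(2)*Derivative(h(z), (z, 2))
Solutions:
 h(z) = C1 + C2*z + C3*sin(2^(1/4)*3^(3/4)*z/3) + C4*cos(2^(1/4)*3^(3/4)*z/3)


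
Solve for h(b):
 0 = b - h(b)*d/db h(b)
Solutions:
 h(b) = -sqrt(C1 + b^2)
 h(b) = sqrt(C1 + b^2)


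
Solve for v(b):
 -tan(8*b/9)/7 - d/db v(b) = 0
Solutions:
 v(b) = C1 + 9*log(cos(8*b/9))/56


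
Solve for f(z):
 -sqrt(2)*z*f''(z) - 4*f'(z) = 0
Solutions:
 f(z) = C1 + C2*z^(1 - 2*sqrt(2))


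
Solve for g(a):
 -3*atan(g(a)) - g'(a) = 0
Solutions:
 Integral(1/atan(_y), (_y, g(a))) = C1 - 3*a


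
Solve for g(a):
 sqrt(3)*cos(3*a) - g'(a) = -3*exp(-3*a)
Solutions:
 g(a) = C1 + sqrt(3)*sin(3*a)/3 - exp(-3*a)


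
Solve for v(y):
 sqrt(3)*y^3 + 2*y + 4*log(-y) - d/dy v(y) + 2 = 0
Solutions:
 v(y) = C1 + sqrt(3)*y^4/4 + y^2 + 4*y*log(-y) - 2*y


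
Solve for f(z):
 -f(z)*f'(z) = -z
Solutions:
 f(z) = -sqrt(C1 + z^2)
 f(z) = sqrt(C1 + z^2)


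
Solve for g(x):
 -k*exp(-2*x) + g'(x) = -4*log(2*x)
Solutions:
 g(x) = C1 - k*exp(-2*x)/2 - 4*x*log(x) + 4*x*(1 - log(2))


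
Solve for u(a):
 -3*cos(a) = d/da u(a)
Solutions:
 u(a) = C1 - 3*sin(a)


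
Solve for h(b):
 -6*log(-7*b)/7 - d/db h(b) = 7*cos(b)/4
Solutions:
 h(b) = C1 - 6*b*log(-b)/7 - 6*b*log(7)/7 + 6*b/7 - 7*sin(b)/4


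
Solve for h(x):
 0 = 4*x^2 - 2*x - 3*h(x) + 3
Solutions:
 h(x) = 4*x^2/3 - 2*x/3 + 1


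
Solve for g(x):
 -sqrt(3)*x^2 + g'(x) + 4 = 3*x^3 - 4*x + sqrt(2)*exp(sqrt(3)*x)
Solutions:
 g(x) = C1 + 3*x^4/4 + sqrt(3)*x^3/3 - 2*x^2 - 4*x + sqrt(6)*exp(sqrt(3)*x)/3


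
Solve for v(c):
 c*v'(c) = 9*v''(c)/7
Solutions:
 v(c) = C1 + C2*erfi(sqrt(14)*c/6)


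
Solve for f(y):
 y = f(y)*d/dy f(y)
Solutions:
 f(y) = -sqrt(C1 + y^2)
 f(y) = sqrt(C1 + y^2)


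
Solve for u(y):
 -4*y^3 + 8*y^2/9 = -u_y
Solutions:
 u(y) = C1 + y^4 - 8*y^3/27


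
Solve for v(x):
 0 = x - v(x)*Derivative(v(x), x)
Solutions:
 v(x) = -sqrt(C1 + x^2)
 v(x) = sqrt(C1 + x^2)


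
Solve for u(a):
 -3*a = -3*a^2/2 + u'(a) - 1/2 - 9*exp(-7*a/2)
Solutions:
 u(a) = C1 + a^3/2 - 3*a^2/2 + a/2 - 18*exp(-7*a/2)/7


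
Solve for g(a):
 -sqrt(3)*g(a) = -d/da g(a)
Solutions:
 g(a) = C1*exp(sqrt(3)*a)


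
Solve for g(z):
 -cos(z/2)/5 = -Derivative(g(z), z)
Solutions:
 g(z) = C1 + 2*sin(z/2)/5


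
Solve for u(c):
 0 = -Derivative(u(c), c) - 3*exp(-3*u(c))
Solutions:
 u(c) = log(C1 - 9*c)/3
 u(c) = log((-3^(1/3) - 3^(5/6)*I)*(C1 - 3*c)^(1/3)/2)
 u(c) = log((-3^(1/3) + 3^(5/6)*I)*(C1 - 3*c)^(1/3)/2)


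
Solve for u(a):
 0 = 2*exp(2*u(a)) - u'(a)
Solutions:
 u(a) = log(-sqrt(-1/(C1 + 2*a))) - log(2)/2
 u(a) = log(-1/(C1 + 2*a))/2 - log(2)/2


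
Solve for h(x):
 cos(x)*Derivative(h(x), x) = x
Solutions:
 h(x) = C1 + Integral(x/cos(x), x)


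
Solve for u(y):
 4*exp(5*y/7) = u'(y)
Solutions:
 u(y) = C1 + 28*exp(5*y/7)/5


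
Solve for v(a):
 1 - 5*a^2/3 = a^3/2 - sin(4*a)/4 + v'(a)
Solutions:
 v(a) = C1 - a^4/8 - 5*a^3/9 + a - cos(4*a)/16


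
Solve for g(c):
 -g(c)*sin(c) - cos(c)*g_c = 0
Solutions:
 g(c) = C1*cos(c)


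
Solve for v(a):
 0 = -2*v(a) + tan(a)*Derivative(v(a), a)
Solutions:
 v(a) = C1*sin(a)^2


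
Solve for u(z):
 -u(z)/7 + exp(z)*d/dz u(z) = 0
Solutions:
 u(z) = C1*exp(-exp(-z)/7)


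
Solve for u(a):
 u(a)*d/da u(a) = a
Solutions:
 u(a) = -sqrt(C1 + a^2)
 u(a) = sqrt(C1 + a^2)


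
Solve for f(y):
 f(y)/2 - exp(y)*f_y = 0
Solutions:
 f(y) = C1*exp(-exp(-y)/2)


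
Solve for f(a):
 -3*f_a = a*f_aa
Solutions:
 f(a) = C1 + C2/a^2


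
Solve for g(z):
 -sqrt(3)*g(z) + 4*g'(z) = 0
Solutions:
 g(z) = C1*exp(sqrt(3)*z/4)


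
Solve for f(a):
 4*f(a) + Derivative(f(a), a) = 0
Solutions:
 f(a) = C1*exp(-4*a)


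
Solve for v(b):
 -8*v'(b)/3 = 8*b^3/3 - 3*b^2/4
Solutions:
 v(b) = C1 - b^4/4 + 3*b^3/32


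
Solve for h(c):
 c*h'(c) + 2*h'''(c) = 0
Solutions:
 h(c) = C1 + Integral(C2*airyai(-2^(2/3)*c/2) + C3*airybi(-2^(2/3)*c/2), c)


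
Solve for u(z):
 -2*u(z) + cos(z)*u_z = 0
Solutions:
 u(z) = C1*(sin(z) + 1)/(sin(z) - 1)


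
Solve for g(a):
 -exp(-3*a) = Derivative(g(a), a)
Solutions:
 g(a) = C1 + exp(-3*a)/3


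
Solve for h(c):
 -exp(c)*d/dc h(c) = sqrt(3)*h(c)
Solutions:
 h(c) = C1*exp(sqrt(3)*exp(-c))


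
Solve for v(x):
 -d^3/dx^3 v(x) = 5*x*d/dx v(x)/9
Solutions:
 v(x) = C1 + Integral(C2*airyai(-15^(1/3)*x/3) + C3*airybi(-15^(1/3)*x/3), x)


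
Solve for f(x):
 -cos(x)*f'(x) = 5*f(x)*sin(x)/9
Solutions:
 f(x) = C1*cos(x)^(5/9)


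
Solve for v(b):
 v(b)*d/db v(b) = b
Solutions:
 v(b) = -sqrt(C1 + b^2)
 v(b) = sqrt(C1 + b^2)


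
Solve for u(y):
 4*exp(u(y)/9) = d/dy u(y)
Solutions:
 u(y) = 9*log(-1/(C1 + 4*y)) + 18*log(3)


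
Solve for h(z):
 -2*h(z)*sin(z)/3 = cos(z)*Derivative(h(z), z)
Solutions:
 h(z) = C1*cos(z)^(2/3)


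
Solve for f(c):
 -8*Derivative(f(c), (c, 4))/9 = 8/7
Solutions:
 f(c) = C1 + C2*c + C3*c^2 + C4*c^3 - 3*c^4/56


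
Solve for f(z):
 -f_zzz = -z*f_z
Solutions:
 f(z) = C1 + Integral(C2*airyai(z) + C3*airybi(z), z)


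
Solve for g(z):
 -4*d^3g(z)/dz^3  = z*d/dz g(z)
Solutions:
 g(z) = C1 + Integral(C2*airyai(-2^(1/3)*z/2) + C3*airybi(-2^(1/3)*z/2), z)


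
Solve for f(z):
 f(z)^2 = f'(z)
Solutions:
 f(z) = -1/(C1 + z)


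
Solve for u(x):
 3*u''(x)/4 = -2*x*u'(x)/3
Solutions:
 u(x) = C1 + C2*erf(2*x/3)


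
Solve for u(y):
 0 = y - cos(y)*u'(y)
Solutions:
 u(y) = C1 + Integral(y/cos(y), y)


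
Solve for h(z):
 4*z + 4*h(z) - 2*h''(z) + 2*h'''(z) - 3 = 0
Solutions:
 h(z) = C3*exp(-z) - z + (C1*sin(z) + C2*cos(z))*exp(z) + 3/4


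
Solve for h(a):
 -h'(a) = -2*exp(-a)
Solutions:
 h(a) = C1 - 2*exp(-a)


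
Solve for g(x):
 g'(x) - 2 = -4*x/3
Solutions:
 g(x) = C1 - 2*x^2/3 + 2*x


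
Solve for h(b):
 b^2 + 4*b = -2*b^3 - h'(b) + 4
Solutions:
 h(b) = C1 - b^4/2 - b^3/3 - 2*b^2 + 4*b


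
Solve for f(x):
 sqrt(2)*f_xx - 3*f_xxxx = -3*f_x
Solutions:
 f(x) = C1 + C2*exp(-x*(2*2^(5/6)/(sqrt(729 - 8*sqrt(2)) + 27)^(1/3) + 2^(2/3)*(sqrt(729 - 8*sqrt(2)) + 27)^(1/3))/12)*sin(sqrt(3)*x*(-2*2^(5/6)/(sqrt(729 - 8*sqrt(2)) + 27)^(1/3) + 2^(2/3)*(sqrt(729 - 8*sqrt(2)) + 27)^(1/3))/12) + C3*exp(-x*(2*2^(5/6)/(sqrt(729 - 8*sqrt(2)) + 27)^(1/3) + 2^(2/3)*(sqrt(729 - 8*sqrt(2)) + 27)^(1/3))/12)*cos(sqrt(3)*x*(-2*2^(5/6)/(sqrt(729 - 8*sqrt(2)) + 27)^(1/3) + 2^(2/3)*(sqrt(729 - 8*sqrt(2)) + 27)^(1/3))/12) + C4*exp(x*(2*2^(5/6)/(sqrt(729 - 8*sqrt(2)) + 27)^(1/3) + 2^(2/3)*(sqrt(729 - 8*sqrt(2)) + 27)^(1/3))/6)


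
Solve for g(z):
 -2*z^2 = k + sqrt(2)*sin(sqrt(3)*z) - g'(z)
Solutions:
 g(z) = C1 + k*z + 2*z^3/3 - sqrt(6)*cos(sqrt(3)*z)/3


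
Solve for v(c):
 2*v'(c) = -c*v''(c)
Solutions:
 v(c) = C1 + C2/c


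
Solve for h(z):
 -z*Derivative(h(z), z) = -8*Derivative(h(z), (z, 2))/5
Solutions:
 h(z) = C1 + C2*erfi(sqrt(5)*z/4)


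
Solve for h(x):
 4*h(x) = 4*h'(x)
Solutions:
 h(x) = C1*exp(x)


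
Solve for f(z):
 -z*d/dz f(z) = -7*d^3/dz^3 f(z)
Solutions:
 f(z) = C1 + Integral(C2*airyai(7^(2/3)*z/7) + C3*airybi(7^(2/3)*z/7), z)


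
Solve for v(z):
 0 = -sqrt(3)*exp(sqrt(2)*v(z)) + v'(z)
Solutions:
 v(z) = sqrt(2)*(2*log(-1/(C1 + sqrt(3)*z)) - log(2))/4


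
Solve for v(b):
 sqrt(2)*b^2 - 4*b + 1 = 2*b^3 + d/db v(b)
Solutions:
 v(b) = C1 - b^4/2 + sqrt(2)*b^3/3 - 2*b^2 + b


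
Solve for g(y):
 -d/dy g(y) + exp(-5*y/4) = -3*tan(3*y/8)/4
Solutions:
 g(y) = C1 + log(tan(3*y/8)^2 + 1) - 4*exp(-5*y/4)/5


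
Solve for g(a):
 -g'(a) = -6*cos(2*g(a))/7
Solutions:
 -6*a/7 - log(sin(2*g(a)) - 1)/4 + log(sin(2*g(a)) + 1)/4 = C1


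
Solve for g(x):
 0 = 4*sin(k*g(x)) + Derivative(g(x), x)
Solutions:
 g(x) = Piecewise((-acos(-exp(2*C1*k)/(exp(2*C1*k) - exp(8*k*x)) - exp(8*k*x)/(exp(2*C1*k) - exp(8*k*x)))/k + 2*pi/k, Ne(k, 0)), (nan, True))
 g(x) = Piecewise((acos(-exp(2*C1*k)/(exp(2*C1*k) - exp(8*k*x)) - exp(8*k*x)/(exp(2*C1*k) - exp(8*k*x)))/k, Ne(k, 0)), (nan, True))


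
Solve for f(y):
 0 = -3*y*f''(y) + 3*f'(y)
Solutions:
 f(y) = C1 + C2*y^2


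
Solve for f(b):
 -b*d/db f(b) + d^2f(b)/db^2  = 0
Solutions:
 f(b) = C1 + C2*erfi(sqrt(2)*b/2)


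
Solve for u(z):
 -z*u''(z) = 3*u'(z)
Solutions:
 u(z) = C1 + C2/z^2


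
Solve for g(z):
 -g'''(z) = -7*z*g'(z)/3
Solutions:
 g(z) = C1 + Integral(C2*airyai(3^(2/3)*7^(1/3)*z/3) + C3*airybi(3^(2/3)*7^(1/3)*z/3), z)


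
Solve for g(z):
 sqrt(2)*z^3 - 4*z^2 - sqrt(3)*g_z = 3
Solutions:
 g(z) = C1 + sqrt(6)*z^4/12 - 4*sqrt(3)*z^3/9 - sqrt(3)*z


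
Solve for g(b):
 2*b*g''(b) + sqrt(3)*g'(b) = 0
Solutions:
 g(b) = C1 + C2*b^(1 - sqrt(3)/2)


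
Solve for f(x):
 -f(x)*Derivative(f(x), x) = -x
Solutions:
 f(x) = -sqrt(C1 + x^2)
 f(x) = sqrt(C1 + x^2)


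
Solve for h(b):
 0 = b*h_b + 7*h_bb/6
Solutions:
 h(b) = C1 + C2*erf(sqrt(21)*b/7)


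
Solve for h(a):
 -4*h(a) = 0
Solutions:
 h(a) = 0


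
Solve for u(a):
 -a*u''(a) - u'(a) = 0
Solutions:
 u(a) = C1 + C2*log(a)


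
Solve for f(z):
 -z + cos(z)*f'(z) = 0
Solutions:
 f(z) = C1 + Integral(z/cos(z), z)


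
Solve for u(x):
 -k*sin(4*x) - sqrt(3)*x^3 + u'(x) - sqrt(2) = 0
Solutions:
 u(x) = C1 - k*cos(4*x)/4 + sqrt(3)*x^4/4 + sqrt(2)*x


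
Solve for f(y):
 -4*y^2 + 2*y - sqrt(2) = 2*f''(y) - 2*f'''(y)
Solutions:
 f(y) = C1 + C2*y + C3*exp(y) - y^4/6 - y^3/2 + y^2*(-6 - sqrt(2))/4


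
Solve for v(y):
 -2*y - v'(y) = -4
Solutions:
 v(y) = C1 - y^2 + 4*y


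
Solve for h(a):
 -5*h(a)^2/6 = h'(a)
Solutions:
 h(a) = 6/(C1 + 5*a)


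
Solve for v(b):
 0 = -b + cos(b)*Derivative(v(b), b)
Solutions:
 v(b) = C1 + Integral(b/cos(b), b)


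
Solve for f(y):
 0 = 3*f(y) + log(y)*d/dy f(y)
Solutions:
 f(y) = C1*exp(-3*li(y))


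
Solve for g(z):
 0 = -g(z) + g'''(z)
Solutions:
 g(z) = C3*exp(z) + (C1*sin(sqrt(3)*z/2) + C2*cos(sqrt(3)*z/2))*exp(-z/2)


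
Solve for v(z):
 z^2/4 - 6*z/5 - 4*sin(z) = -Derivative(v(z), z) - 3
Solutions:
 v(z) = C1 - z^3/12 + 3*z^2/5 - 3*z - 4*cos(z)


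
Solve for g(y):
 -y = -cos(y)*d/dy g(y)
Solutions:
 g(y) = C1 + Integral(y/cos(y), y)


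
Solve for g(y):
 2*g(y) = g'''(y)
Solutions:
 g(y) = C3*exp(2^(1/3)*y) + (C1*sin(2^(1/3)*sqrt(3)*y/2) + C2*cos(2^(1/3)*sqrt(3)*y/2))*exp(-2^(1/3)*y/2)


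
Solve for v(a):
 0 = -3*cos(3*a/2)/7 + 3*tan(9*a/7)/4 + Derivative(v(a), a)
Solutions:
 v(a) = C1 + 7*log(cos(9*a/7))/12 + 2*sin(3*a/2)/7


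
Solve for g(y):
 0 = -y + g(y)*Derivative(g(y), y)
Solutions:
 g(y) = -sqrt(C1 + y^2)
 g(y) = sqrt(C1 + y^2)


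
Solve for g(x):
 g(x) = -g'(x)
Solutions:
 g(x) = C1*exp(-x)


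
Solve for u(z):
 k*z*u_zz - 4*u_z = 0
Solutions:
 u(z) = C1 + z^(((re(k) + 4)*re(k) + im(k)^2)/(re(k)^2 + im(k)^2))*(C2*sin(4*log(z)*Abs(im(k))/(re(k)^2 + im(k)^2)) + C3*cos(4*log(z)*im(k)/(re(k)^2 + im(k)^2)))


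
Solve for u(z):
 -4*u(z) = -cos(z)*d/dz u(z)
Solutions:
 u(z) = C1*(sin(z)^2 + 2*sin(z) + 1)/(sin(z)^2 - 2*sin(z) + 1)


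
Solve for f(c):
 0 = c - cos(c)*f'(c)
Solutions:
 f(c) = C1 + Integral(c/cos(c), c)


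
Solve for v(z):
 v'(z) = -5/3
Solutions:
 v(z) = C1 - 5*z/3


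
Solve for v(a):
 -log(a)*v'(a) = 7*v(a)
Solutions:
 v(a) = C1*exp(-7*li(a))


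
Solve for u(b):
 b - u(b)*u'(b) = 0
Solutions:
 u(b) = -sqrt(C1 + b^2)
 u(b) = sqrt(C1 + b^2)


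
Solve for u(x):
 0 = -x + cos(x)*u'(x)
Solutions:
 u(x) = C1 + Integral(x/cos(x), x)


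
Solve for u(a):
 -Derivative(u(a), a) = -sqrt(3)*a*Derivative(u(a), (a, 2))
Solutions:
 u(a) = C1 + C2*a^(sqrt(3)/3 + 1)


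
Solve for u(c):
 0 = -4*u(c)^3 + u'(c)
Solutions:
 u(c) = -sqrt(2)*sqrt(-1/(C1 + 4*c))/2
 u(c) = sqrt(2)*sqrt(-1/(C1 + 4*c))/2


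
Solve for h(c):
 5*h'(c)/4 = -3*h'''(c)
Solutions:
 h(c) = C1 + C2*sin(sqrt(15)*c/6) + C3*cos(sqrt(15)*c/6)


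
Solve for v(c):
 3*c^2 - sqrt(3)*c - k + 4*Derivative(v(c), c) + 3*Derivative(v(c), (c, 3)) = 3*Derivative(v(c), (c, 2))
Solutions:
 v(c) = C1 - c^3/4 - 9*c^2/16 + sqrt(3)*c^2/8 + c*k/4 + 9*c/32 + 3*sqrt(3)*c/16 + (C2*sin(sqrt(39)*c/6) + C3*cos(sqrt(39)*c/6))*exp(c/2)


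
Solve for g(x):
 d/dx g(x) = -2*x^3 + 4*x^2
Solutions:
 g(x) = C1 - x^4/2 + 4*x^3/3


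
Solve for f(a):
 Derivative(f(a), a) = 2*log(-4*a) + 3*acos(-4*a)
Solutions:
 f(a) = C1 + 2*a*log(-a) + 3*a*acos(-4*a) - 2*a + 4*a*log(2) + 3*sqrt(1 - 16*a^2)/4


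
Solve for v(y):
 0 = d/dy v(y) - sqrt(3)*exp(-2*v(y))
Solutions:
 v(y) = log(-sqrt(C1 + 2*sqrt(3)*y))
 v(y) = log(C1 + 2*sqrt(3)*y)/2


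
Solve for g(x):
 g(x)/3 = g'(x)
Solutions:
 g(x) = C1*exp(x/3)


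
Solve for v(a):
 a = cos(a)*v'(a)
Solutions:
 v(a) = C1 + Integral(a/cos(a), a)


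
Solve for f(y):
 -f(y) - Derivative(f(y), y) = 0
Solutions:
 f(y) = C1*exp(-y)


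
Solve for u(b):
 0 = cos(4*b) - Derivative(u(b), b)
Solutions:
 u(b) = C1 + sin(4*b)/4


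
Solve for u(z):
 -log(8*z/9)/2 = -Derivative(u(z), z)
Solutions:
 u(z) = C1 + z*log(z)/2 - z*log(3) - z/2 + 3*z*log(2)/2


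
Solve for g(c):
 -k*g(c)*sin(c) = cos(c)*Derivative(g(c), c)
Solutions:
 g(c) = C1*exp(k*log(cos(c)))


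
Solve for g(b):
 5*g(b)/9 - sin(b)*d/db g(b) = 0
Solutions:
 g(b) = C1*(cos(b) - 1)^(5/18)/(cos(b) + 1)^(5/18)


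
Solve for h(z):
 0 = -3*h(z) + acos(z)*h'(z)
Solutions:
 h(z) = C1*exp(3*Integral(1/acos(z), z))


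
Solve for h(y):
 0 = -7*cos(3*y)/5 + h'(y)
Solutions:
 h(y) = C1 + 7*sin(3*y)/15


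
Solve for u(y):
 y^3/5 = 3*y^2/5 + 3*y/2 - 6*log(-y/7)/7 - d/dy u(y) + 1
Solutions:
 u(y) = C1 - y^4/20 + y^3/5 + 3*y^2/4 - 6*y*log(-y)/7 + y*(6*log(7) + 13)/7


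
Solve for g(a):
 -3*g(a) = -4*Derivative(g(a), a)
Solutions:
 g(a) = C1*exp(3*a/4)


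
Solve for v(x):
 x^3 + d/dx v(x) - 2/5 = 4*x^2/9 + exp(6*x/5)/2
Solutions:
 v(x) = C1 - x^4/4 + 4*x^3/27 + 2*x/5 + 5*exp(6*x/5)/12


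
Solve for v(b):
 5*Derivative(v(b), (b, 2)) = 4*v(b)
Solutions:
 v(b) = C1*exp(-2*sqrt(5)*b/5) + C2*exp(2*sqrt(5)*b/5)


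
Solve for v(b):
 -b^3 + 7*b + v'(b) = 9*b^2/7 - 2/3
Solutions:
 v(b) = C1 + b^4/4 + 3*b^3/7 - 7*b^2/2 - 2*b/3


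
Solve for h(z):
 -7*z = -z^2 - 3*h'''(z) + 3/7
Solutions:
 h(z) = C1 + C2*z + C3*z^2 - z^5/180 + 7*z^4/72 + z^3/42


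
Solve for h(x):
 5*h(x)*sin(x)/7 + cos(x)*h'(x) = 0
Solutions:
 h(x) = C1*cos(x)^(5/7)


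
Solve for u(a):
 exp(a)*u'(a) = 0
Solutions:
 u(a) = C1


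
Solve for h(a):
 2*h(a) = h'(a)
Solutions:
 h(a) = C1*exp(2*a)


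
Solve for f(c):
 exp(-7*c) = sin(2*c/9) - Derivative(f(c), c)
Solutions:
 f(c) = C1 - 9*cos(2*c/9)/2 + exp(-7*c)/7


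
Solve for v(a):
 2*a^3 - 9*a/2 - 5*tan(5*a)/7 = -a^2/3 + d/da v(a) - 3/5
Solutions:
 v(a) = C1 + a^4/2 + a^3/9 - 9*a^2/4 + 3*a/5 + log(cos(5*a))/7


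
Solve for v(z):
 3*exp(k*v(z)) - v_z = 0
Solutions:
 v(z) = Piecewise((log(-1/(C1*k + 3*k*z))/k, Ne(k, 0)), (nan, True))
 v(z) = Piecewise((C1 + 3*z, Eq(k, 0)), (nan, True))


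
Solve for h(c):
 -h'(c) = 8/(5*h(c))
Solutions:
 h(c) = -sqrt(C1 - 80*c)/5
 h(c) = sqrt(C1 - 80*c)/5


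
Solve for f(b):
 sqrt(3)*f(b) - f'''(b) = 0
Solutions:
 f(b) = C3*exp(3^(1/6)*b) + (C1*sin(3^(2/3)*b/2) + C2*cos(3^(2/3)*b/2))*exp(-3^(1/6)*b/2)


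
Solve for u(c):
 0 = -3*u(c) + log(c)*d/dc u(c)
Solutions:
 u(c) = C1*exp(3*li(c))


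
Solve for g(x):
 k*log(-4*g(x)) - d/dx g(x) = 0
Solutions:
 Integral(1/(log(-_y) + 2*log(2)), (_y, g(x))) = C1 + k*x


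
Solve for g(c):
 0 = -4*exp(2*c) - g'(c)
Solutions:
 g(c) = C1 - 2*exp(2*c)


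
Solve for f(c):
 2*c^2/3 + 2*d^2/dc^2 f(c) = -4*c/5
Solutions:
 f(c) = C1 + C2*c - c^4/36 - c^3/15


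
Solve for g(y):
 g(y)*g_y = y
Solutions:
 g(y) = -sqrt(C1 + y^2)
 g(y) = sqrt(C1 + y^2)


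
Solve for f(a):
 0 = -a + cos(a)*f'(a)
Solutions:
 f(a) = C1 + Integral(a/cos(a), a)


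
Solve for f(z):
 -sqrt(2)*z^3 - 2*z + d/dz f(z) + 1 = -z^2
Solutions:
 f(z) = C1 + sqrt(2)*z^4/4 - z^3/3 + z^2 - z


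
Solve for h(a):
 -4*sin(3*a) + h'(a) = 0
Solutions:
 h(a) = C1 - 4*cos(3*a)/3


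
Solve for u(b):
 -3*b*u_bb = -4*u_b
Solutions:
 u(b) = C1 + C2*b^(7/3)


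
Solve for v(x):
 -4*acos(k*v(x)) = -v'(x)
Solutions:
 Integral(1/acos(_y*k), (_y, v(x))) = C1 + 4*x


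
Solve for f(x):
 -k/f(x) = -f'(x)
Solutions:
 f(x) = -sqrt(C1 + 2*k*x)
 f(x) = sqrt(C1 + 2*k*x)


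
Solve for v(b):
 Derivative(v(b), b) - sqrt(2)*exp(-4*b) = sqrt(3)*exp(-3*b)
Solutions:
 v(b) = C1 - sqrt(3)*exp(-3*b)/3 - sqrt(2)*exp(-4*b)/4


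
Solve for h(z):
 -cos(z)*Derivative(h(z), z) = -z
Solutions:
 h(z) = C1 + Integral(z/cos(z), z)


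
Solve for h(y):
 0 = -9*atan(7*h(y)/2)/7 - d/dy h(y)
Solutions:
 Integral(1/atan(7*_y/2), (_y, h(y))) = C1 - 9*y/7


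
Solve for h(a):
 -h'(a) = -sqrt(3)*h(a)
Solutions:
 h(a) = C1*exp(sqrt(3)*a)


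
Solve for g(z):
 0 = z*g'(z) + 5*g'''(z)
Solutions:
 g(z) = C1 + Integral(C2*airyai(-5^(2/3)*z/5) + C3*airybi(-5^(2/3)*z/5), z)


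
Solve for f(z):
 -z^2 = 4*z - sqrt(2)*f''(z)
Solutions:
 f(z) = C1 + C2*z + sqrt(2)*z^4/24 + sqrt(2)*z^3/3


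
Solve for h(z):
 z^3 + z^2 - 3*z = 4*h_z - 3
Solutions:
 h(z) = C1 + z^4/16 + z^3/12 - 3*z^2/8 + 3*z/4


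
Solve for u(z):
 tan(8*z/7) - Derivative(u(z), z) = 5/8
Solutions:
 u(z) = C1 - 5*z/8 - 7*log(cos(8*z/7))/8


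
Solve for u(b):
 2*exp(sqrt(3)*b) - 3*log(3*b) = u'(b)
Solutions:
 u(b) = C1 - 3*b*log(b) + 3*b*(1 - log(3)) + 2*sqrt(3)*exp(sqrt(3)*b)/3


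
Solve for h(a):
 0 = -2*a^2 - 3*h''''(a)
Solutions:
 h(a) = C1 + C2*a + C3*a^2 + C4*a^3 - a^6/540


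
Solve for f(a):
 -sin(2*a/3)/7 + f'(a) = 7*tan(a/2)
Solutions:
 f(a) = C1 - 14*log(cos(a/2)) - 3*cos(2*a/3)/14


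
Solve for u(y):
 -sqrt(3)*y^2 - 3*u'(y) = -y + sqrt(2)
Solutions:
 u(y) = C1 - sqrt(3)*y^3/9 + y^2/6 - sqrt(2)*y/3


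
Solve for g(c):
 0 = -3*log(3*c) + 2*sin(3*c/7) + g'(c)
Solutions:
 g(c) = C1 + 3*c*log(c) - 3*c + 3*c*log(3) + 14*cos(3*c/7)/3


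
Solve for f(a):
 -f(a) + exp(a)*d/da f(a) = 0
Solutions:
 f(a) = C1*exp(-exp(-a))


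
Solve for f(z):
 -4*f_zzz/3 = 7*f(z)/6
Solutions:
 f(z) = C3*exp(-7^(1/3)*z/2) + (C1*sin(sqrt(3)*7^(1/3)*z/4) + C2*cos(sqrt(3)*7^(1/3)*z/4))*exp(7^(1/3)*z/4)


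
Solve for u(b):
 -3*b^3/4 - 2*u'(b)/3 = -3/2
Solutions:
 u(b) = C1 - 9*b^4/32 + 9*b/4


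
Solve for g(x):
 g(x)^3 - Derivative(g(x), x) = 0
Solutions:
 g(x) = -sqrt(2)*sqrt(-1/(C1 + x))/2
 g(x) = sqrt(2)*sqrt(-1/(C1 + x))/2


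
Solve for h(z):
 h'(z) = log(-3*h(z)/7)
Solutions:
 -Integral(1/(log(-_y) - log(7) + log(3)), (_y, h(z))) = C1 - z


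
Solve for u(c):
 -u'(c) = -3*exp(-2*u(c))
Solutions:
 u(c) = log(-sqrt(C1 + 6*c))
 u(c) = log(C1 + 6*c)/2


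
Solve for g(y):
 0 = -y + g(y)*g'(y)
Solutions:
 g(y) = -sqrt(C1 + y^2)
 g(y) = sqrt(C1 + y^2)


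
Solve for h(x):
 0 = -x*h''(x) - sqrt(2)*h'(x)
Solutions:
 h(x) = C1 + C2*x^(1 - sqrt(2))


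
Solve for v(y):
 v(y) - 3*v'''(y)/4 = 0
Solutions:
 v(y) = C3*exp(6^(2/3)*y/3) + (C1*sin(2^(2/3)*3^(1/6)*y/2) + C2*cos(2^(2/3)*3^(1/6)*y/2))*exp(-6^(2/3)*y/6)


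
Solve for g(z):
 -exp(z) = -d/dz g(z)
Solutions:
 g(z) = C1 + exp(z)


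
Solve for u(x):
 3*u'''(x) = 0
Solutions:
 u(x) = C1 + C2*x + C3*x^2


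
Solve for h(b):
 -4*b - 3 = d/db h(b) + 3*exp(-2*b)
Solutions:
 h(b) = C1 - 2*b^2 - 3*b + 3*exp(-2*b)/2


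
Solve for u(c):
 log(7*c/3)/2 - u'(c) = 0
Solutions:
 u(c) = C1 + c*log(c)/2 - c*log(3)/2 - c/2 + c*log(7)/2


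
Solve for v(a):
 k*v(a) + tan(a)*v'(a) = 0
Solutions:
 v(a) = C1*exp(-k*log(sin(a)))


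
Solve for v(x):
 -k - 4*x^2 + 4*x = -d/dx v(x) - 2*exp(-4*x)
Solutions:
 v(x) = C1 + k*x + 4*x^3/3 - 2*x^2 + exp(-4*x)/2


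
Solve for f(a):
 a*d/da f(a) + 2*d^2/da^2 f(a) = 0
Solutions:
 f(a) = C1 + C2*erf(a/2)


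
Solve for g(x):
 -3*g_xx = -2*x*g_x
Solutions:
 g(x) = C1 + C2*erfi(sqrt(3)*x/3)


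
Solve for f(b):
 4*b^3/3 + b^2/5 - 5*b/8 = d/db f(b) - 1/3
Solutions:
 f(b) = C1 + b^4/3 + b^3/15 - 5*b^2/16 + b/3


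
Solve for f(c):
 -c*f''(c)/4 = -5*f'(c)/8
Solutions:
 f(c) = C1 + C2*c^(7/2)


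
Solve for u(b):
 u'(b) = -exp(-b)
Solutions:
 u(b) = C1 + exp(-b)


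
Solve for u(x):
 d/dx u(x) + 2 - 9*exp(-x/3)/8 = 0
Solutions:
 u(x) = C1 - 2*x - 27*exp(-x/3)/8


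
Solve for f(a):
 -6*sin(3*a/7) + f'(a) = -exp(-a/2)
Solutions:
 f(a) = C1 - 14*cos(3*a/7) + 2*exp(-a/2)


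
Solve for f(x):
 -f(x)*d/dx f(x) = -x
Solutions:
 f(x) = -sqrt(C1 + x^2)
 f(x) = sqrt(C1 + x^2)


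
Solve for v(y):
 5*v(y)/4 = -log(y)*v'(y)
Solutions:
 v(y) = C1*exp(-5*li(y)/4)


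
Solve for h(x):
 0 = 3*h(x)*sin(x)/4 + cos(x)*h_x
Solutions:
 h(x) = C1*cos(x)^(3/4)


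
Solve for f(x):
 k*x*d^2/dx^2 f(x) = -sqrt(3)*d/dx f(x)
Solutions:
 f(x) = C1 + x^(((re(k) - sqrt(3))*re(k) + im(k)^2)/(re(k)^2 + im(k)^2))*(C2*sin(sqrt(3)*log(x)*Abs(im(k))/(re(k)^2 + im(k)^2)) + C3*cos(sqrt(3)*log(x)*im(k)/(re(k)^2 + im(k)^2)))


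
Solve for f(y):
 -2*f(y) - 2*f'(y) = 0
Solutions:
 f(y) = C1*exp(-y)


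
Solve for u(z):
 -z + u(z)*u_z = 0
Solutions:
 u(z) = -sqrt(C1 + z^2)
 u(z) = sqrt(C1 + z^2)


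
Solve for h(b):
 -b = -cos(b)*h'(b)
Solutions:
 h(b) = C1 + Integral(b/cos(b), b)


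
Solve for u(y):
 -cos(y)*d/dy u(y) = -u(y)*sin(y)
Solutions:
 u(y) = C1/cos(y)


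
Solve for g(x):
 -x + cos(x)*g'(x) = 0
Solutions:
 g(x) = C1 + Integral(x/cos(x), x)


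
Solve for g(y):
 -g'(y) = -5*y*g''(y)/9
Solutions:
 g(y) = C1 + C2*y^(14/5)


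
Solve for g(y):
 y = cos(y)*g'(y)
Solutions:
 g(y) = C1 + Integral(y/cos(y), y)


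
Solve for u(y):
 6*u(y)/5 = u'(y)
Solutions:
 u(y) = C1*exp(6*y/5)


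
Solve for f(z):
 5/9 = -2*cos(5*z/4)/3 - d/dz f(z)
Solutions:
 f(z) = C1 - 5*z/9 - 8*sin(5*z/4)/15


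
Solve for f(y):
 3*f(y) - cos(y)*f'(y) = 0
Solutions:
 f(y) = C1*(sin(y) + 1)^(3/2)/(sin(y) - 1)^(3/2)


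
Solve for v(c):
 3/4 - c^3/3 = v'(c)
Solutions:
 v(c) = C1 - c^4/12 + 3*c/4


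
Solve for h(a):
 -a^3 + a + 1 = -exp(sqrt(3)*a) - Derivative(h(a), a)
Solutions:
 h(a) = C1 + a^4/4 - a^2/2 - a - sqrt(3)*exp(sqrt(3)*a)/3


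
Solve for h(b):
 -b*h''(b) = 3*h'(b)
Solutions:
 h(b) = C1 + C2/b^2


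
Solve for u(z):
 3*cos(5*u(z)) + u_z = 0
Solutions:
 u(z) = -asin((C1 + exp(30*z))/(C1 - exp(30*z)))/5 + pi/5
 u(z) = asin((C1 + exp(30*z))/(C1 - exp(30*z)))/5


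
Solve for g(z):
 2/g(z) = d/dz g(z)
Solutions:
 g(z) = -sqrt(C1 + 4*z)
 g(z) = sqrt(C1 + 4*z)


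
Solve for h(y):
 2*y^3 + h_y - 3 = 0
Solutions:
 h(y) = C1 - y^4/2 + 3*y


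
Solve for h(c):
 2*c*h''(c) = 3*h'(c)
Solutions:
 h(c) = C1 + C2*c^(5/2)


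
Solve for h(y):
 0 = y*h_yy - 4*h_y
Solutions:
 h(y) = C1 + C2*y^5


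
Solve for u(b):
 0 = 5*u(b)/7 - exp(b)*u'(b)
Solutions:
 u(b) = C1*exp(-5*exp(-b)/7)


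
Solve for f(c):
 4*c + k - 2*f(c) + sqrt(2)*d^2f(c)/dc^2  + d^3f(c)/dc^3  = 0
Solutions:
 f(c) = C1*exp(-c*(2/(-2*sqrt(2)/27 + sqrt(-8 + (-27 + 2*sqrt(2))^2)/27 + 1)^(1/3) + 6*sqrt(2) + 9*(-2*sqrt(2)/27 + sqrt(-8 + (-27 + 2*sqrt(2))^2)/27 + 1)^(1/3))/18)*sin(sqrt(3)*c*(-9*(-2*sqrt(2)/27 + sqrt(-32 + 729*(-2 + 4*sqrt(2)/27)^2)/54 + 1)^(1/3) + 2/(-2*sqrt(2)/27 + sqrt(-32 + 729*(-2 + 4*sqrt(2)/27)^2)/54 + 1)^(1/3))/18) + C2*exp(-c*(2/(-2*sqrt(2)/27 + sqrt(-8 + (-27 + 2*sqrt(2))^2)/27 + 1)^(1/3) + 6*sqrt(2) + 9*(-2*sqrt(2)/27 + sqrt(-8 + (-27 + 2*sqrt(2))^2)/27 + 1)^(1/3))/18)*cos(sqrt(3)*c*(-9*(-2*sqrt(2)/27 + sqrt(-32 + 729*(-2 + 4*sqrt(2)/27)^2)/54 + 1)^(1/3) + 2/(-2*sqrt(2)/27 + sqrt(-32 + 729*(-2 + 4*sqrt(2)/27)^2)/54 + 1)^(1/3))/18) + C3*exp(c*(-sqrt(2)/3 + 2/(9*(-2*sqrt(2)/27 + sqrt(-8 + (-27 + 2*sqrt(2))^2)/27 + 1)^(1/3)) + (-2*sqrt(2)/27 + sqrt(-8 + (-27 + 2*sqrt(2))^2)/27 + 1)^(1/3))) + 2*c + k/2


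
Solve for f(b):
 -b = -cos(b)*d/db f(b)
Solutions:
 f(b) = C1 + Integral(b/cos(b), b)


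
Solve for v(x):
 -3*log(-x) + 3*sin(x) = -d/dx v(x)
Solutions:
 v(x) = C1 + 3*x*log(-x) - 3*x + 3*cos(x)


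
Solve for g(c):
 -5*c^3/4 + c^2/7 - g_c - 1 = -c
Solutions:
 g(c) = C1 - 5*c^4/16 + c^3/21 + c^2/2 - c


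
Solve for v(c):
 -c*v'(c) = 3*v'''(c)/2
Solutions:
 v(c) = C1 + Integral(C2*airyai(-2^(1/3)*3^(2/3)*c/3) + C3*airybi(-2^(1/3)*3^(2/3)*c/3), c)


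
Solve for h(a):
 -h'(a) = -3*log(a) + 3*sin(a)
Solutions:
 h(a) = C1 + 3*a*log(a) - 3*a + 3*cos(a)


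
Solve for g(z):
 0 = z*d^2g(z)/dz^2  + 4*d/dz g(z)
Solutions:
 g(z) = C1 + C2/z^3


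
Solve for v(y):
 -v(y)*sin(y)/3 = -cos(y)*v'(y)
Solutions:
 v(y) = C1/cos(y)^(1/3)


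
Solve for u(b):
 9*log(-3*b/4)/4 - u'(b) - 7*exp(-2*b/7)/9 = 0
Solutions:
 u(b) = C1 + 9*b*log(-b)/4 + 9*b*(-2*log(2) - 1 + log(3))/4 + 49*exp(-2*b/7)/18


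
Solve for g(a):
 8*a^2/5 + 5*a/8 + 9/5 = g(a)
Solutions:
 g(a) = 8*a^2/5 + 5*a/8 + 9/5


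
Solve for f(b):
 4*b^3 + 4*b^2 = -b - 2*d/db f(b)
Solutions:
 f(b) = C1 - b^4/2 - 2*b^3/3 - b^2/4


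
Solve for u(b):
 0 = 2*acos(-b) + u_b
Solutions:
 u(b) = C1 - 2*b*acos(-b) - 2*sqrt(1 - b^2)


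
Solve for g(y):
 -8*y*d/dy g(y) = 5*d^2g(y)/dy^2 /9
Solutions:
 g(y) = C1 + C2*erf(6*sqrt(5)*y/5)


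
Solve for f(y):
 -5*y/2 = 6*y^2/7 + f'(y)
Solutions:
 f(y) = C1 - 2*y^3/7 - 5*y^2/4


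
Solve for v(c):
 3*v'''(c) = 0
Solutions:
 v(c) = C1 + C2*c + C3*c^2


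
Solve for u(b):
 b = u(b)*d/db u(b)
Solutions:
 u(b) = -sqrt(C1 + b^2)
 u(b) = sqrt(C1 + b^2)


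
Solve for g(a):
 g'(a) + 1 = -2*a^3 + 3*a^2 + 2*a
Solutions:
 g(a) = C1 - a^4/2 + a^3 + a^2 - a


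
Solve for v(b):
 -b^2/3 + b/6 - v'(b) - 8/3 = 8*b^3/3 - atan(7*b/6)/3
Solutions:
 v(b) = C1 - 2*b^4/3 - b^3/9 + b^2/12 + b*atan(7*b/6)/3 - 8*b/3 - log(49*b^2 + 36)/7


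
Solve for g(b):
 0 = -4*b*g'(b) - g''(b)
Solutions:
 g(b) = C1 + C2*erf(sqrt(2)*b)


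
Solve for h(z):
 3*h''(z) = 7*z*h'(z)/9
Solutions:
 h(z) = C1 + C2*erfi(sqrt(42)*z/18)


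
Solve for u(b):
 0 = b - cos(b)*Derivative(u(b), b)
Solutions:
 u(b) = C1 + Integral(b/cos(b), b)


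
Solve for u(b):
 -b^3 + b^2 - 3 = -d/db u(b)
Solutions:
 u(b) = C1 + b^4/4 - b^3/3 + 3*b


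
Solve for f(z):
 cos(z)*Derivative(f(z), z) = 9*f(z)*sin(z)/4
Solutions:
 f(z) = C1/cos(z)^(9/4)


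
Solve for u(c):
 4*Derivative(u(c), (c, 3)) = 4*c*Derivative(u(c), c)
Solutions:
 u(c) = C1 + Integral(C2*airyai(c) + C3*airybi(c), c)


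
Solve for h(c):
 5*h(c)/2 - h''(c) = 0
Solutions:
 h(c) = C1*exp(-sqrt(10)*c/2) + C2*exp(sqrt(10)*c/2)


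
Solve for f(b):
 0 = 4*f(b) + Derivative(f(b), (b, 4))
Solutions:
 f(b) = (C1*sin(b) + C2*cos(b))*exp(-b) + (C3*sin(b) + C4*cos(b))*exp(b)


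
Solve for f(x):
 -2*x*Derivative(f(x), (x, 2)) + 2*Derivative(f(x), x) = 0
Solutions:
 f(x) = C1 + C2*x^2


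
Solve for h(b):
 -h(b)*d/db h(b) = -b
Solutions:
 h(b) = -sqrt(C1 + b^2)
 h(b) = sqrt(C1 + b^2)


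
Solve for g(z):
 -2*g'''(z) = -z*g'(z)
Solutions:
 g(z) = C1 + Integral(C2*airyai(2^(2/3)*z/2) + C3*airybi(2^(2/3)*z/2), z)


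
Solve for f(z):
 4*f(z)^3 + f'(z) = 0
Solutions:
 f(z) = -sqrt(2)*sqrt(-1/(C1 - 4*z))/2
 f(z) = sqrt(2)*sqrt(-1/(C1 - 4*z))/2


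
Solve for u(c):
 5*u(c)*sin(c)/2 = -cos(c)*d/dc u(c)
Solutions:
 u(c) = C1*cos(c)^(5/2)


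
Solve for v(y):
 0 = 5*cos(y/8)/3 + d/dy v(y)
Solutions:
 v(y) = C1 - 40*sin(y/8)/3


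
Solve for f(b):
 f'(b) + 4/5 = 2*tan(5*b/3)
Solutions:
 f(b) = C1 - 4*b/5 - 6*log(cos(5*b/3))/5


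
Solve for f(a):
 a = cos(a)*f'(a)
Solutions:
 f(a) = C1 + Integral(a/cos(a), a)


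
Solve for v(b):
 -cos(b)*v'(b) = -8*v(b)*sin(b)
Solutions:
 v(b) = C1/cos(b)^8


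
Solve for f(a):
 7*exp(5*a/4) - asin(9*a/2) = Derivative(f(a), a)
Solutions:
 f(a) = C1 - a*asin(9*a/2) - sqrt(4 - 81*a^2)/9 + 28*exp(5*a/4)/5


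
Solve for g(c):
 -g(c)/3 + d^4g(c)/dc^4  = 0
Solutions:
 g(c) = C1*exp(-3^(3/4)*c/3) + C2*exp(3^(3/4)*c/3) + C3*sin(3^(3/4)*c/3) + C4*cos(3^(3/4)*c/3)


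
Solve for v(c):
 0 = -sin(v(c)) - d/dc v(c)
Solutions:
 v(c) = -acos((-C1 - exp(2*c))/(C1 - exp(2*c))) + 2*pi
 v(c) = acos((-C1 - exp(2*c))/(C1 - exp(2*c)))


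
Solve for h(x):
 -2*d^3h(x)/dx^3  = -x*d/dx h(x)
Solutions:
 h(x) = C1 + Integral(C2*airyai(2^(2/3)*x/2) + C3*airybi(2^(2/3)*x/2), x)


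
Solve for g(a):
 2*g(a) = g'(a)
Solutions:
 g(a) = C1*exp(2*a)


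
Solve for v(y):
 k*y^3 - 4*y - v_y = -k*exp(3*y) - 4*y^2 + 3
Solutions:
 v(y) = C1 + k*y^4/4 + k*exp(3*y)/3 + 4*y^3/3 - 2*y^2 - 3*y


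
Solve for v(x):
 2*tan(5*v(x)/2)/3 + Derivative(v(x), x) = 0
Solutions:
 v(x) = -2*asin(C1*exp(-5*x/3))/5 + 2*pi/5
 v(x) = 2*asin(C1*exp(-5*x/3))/5


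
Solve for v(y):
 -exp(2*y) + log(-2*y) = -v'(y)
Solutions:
 v(y) = C1 - y*log(-y) + y*(1 - log(2)) + exp(2*y)/2


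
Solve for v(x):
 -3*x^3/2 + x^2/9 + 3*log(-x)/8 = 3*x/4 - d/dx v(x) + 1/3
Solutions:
 v(x) = C1 + 3*x^4/8 - x^3/27 + 3*x^2/8 - 3*x*log(-x)/8 + 17*x/24


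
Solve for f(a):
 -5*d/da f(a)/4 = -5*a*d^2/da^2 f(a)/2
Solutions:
 f(a) = C1 + C2*a^(3/2)


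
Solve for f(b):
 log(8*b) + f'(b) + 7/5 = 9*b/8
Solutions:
 f(b) = C1 + 9*b^2/16 - b*log(b) - b*log(8) - 2*b/5


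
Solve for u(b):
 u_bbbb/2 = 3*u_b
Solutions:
 u(b) = C1 + C4*exp(6^(1/3)*b) + (C2*sin(2^(1/3)*3^(5/6)*b/2) + C3*cos(2^(1/3)*3^(5/6)*b/2))*exp(-6^(1/3)*b/2)


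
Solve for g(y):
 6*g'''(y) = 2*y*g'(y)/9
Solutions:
 g(y) = C1 + Integral(C2*airyai(y/3) + C3*airybi(y/3), y)


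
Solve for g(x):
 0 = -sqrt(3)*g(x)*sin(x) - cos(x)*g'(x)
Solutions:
 g(x) = C1*cos(x)^(sqrt(3))


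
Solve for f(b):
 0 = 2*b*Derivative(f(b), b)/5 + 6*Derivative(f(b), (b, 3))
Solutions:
 f(b) = C1 + Integral(C2*airyai(-15^(2/3)*b/15) + C3*airybi(-15^(2/3)*b/15), b)
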